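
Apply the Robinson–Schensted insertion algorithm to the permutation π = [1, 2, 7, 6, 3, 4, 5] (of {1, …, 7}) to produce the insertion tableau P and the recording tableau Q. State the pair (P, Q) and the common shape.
P = [1, 2, 3, 4, 5] / [6] / [7];  Q = [1, 2, 3, 6, 7] / [4] / [5];  common shape = (5, 1, 1)

Row-insert the values π_1, π_2, … into P one at a time, bumping the leftmost entry strictly greater than the inserted value down to the next row. The recording tableau Q records, in position (i, j), the step at which that cell was added to P.
  Insert 1 (step 1): P = [1];  Q = [1]
  Insert 2 (step 2): P = [1, 2];  Q = [1, 2]
  Insert 7 (step 3): P = [1, 2, 7];  Q = [1, 2, 3]
  Insert 6 (step 4): P = [1, 2, 6] / [7];  Q = [1, 2, 3] / [4]
  Insert 3 (step 5): P = [1, 2, 3] / [6] / [7];  Q = [1, 2, 3] / [4] / [5]
  Insert 4 (step 6): P = [1, 2, 3, 4] / [6] / [7];  Q = [1, 2, 3, 6] / [4] / [5]
  Insert 5 (step 7): P = [1, 2, 3, 4, 5] / [6] / [7];  Q = [1, 2, 3, 6, 7] / [4] / [5]
Final shape: (5, 1, 1).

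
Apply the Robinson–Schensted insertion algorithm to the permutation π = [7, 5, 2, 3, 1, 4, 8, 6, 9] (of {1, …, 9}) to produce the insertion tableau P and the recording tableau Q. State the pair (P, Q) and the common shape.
P = [1, 3, 4, 6, 9] / [2, 8] / [5] / [7];  Q = [1, 4, 6, 7, 9] / [2, 8] / [3] / [5];  common shape = (5, 2, 1, 1)

Row-insert the values π_1, π_2, … into P one at a time, bumping the leftmost entry strictly greater than the inserted value down to the next row. The recording tableau Q records, in position (i, j), the step at which that cell was added to P.
  Insert 7 (step 1): P = [7];  Q = [1]
  Insert 5 (step 2): P = [5] / [7];  Q = [1] / [2]
  Insert 2 (step 3): P = [2] / [5] / [7];  Q = [1] / [2] / [3]
  Insert 3 (step 4): P = [2, 3] / [5] / [7];  Q = [1, 4] / [2] / [3]
  Insert 1 (step 5): P = [1, 3] / [2] / [5] / [7];  Q = [1, 4] / [2] / [3] / [5]
  Insert 4 (step 6): P = [1, 3, 4] / [2] / [5] / [7];  Q = [1, 4, 6] / [2] / [3] / [5]
  Insert 8 (step 7): P = [1, 3, 4, 8] / [2] / [5] / [7];  Q = [1, 4, 6, 7] / [2] / [3] / [5]
  Insert 6 (step 8): P = [1, 3, 4, 6] / [2, 8] / [5] / [7];  Q = [1, 4, 6, 7] / [2, 8] / [3] / [5]
  Insert 9 (step 9): P = [1, 3, 4, 6, 9] / [2, 8] / [5] / [7];  Q = [1, 4, 6, 7, 9] / [2, 8] / [3] / [5]
Final shape: (5, 2, 1, 1).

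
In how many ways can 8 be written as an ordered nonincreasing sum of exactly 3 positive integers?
p(8, 3 parts) = 5

Partitions of n into exactly k parts ↔ partitions of n − k into at most k parts (subtract 1 from each part). For n = 8, k = 3, the partitions are: 6+1+1, 5+2+1, 4+3+1, 4+2+2, 3+3+2. Count = 5.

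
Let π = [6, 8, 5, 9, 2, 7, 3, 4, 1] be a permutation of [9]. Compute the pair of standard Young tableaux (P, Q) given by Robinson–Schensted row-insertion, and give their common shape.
P = [1, 3, 4] / [2, 7, 9] / [5, 8] / [6];  Q = [1, 2, 4] / [3, 6, 8] / [5, 7] / [9];  common shape = (3, 3, 2, 1)

Row-insert the values π_1, π_2, … into P one at a time, bumping the leftmost entry strictly greater than the inserted value down to the next row. The recording tableau Q records, in position (i, j), the step at which that cell was added to P.
  Insert 6 (step 1): P = [6];  Q = [1]
  Insert 8 (step 2): P = [6, 8];  Q = [1, 2]
  Insert 5 (step 3): P = [5, 8] / [6];  Q = [1, 2] / [3]
  Insert 9 (step 4): P = [5, 8, 9] / [6];  Q = [1, 2, 4] / [3]
  Insert 2 (step 5): P = [2, 8, 9] / [5] / [6];  Q = [1, 2, 4] / [3] / [5]
  Insert 7 (step 6): P = [2, 7, 9] / [5, 8] / [6];  Q = [1, 2, 4] / [3, 6] / [5]
  Insert 3 (step 7): P = [2, 3, 9] / [5, 7] / [6, 8];  Q = [1, 2, 4] / [3, 6] / [5, 7]
  Insert 4 (step 8): P = [2, 3, 4] / [5, 7, 9] / [6, 8];  Q = [1, 2, 4] / [3, 6, 8] / [5, 7]
  Insert 1 (step 9): P = [1, 3, 4] / [2, 7, 9] / [5, 8] / [6];  Q = [1, 2, 4] / [3, 6, 8] / [5, 7] / [9]
Final shape: (3, 3, 2, 1).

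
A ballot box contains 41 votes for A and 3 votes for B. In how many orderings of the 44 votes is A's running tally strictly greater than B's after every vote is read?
Strict-lead orderings = 11438

Total orderings of the 44 votes with 41 for A: C(44, 41) = 13244. By the Bertrand ballot formula (Cycle Lemma / reflection principle), the number of orderings in which A is strictly ahead of B throughout is (p − q)/(p + q) · C(p + q, p) = (41 − 3)/(41 + 3) · 13244 = 11438.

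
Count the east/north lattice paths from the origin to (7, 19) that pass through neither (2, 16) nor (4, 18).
Number of paths = 623644

Inclusion–exclusion. Total paths: C(26, 7) = 657800. Through P₁: C(18, 2)·C(8, 5) = 8568. Through P₂: C(22, 4)·C(4, 3) = 29260. Since P₁ is strictly southwest of P₂, a monotone path through both must visit P₁ then P₂; paths through both = C(18, 2)·C(4, 2)·C(4, 3) = 3672. Avoid both = 657800 − 8568 − 29260 + 3672 = 623644.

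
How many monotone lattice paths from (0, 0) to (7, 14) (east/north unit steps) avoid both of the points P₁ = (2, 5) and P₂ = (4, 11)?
Number of paths = 58698

Inclusion–exclusion. Total paths: C(21, 7) = 116280. Through P₁: C(7, 2)·C(14, 5) = 42042. Through P₂: C(15, 4)·C(6, 3) = 27300. Since P₁ is strictly southwest of P₂, a monotone path through both must visit P₁ then P₂; paths through both = C(7, 2)·C(8, 2)·C(6, 3) = 11760. Avoid both = 116280 − 42042 − 27300 + 11760 = 58698.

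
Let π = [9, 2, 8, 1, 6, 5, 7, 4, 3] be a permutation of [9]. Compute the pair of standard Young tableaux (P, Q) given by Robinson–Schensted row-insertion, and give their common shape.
P = [1, 3, 7] / [2, 4] / [5] / [6] / [8] / [9];  Q = [1, 3, 7] / [2, 5] / [4] / [6] / [8] / [9];  common shape = (3, 2, 1, 1, 1, 1)

Row-insert the values π_1, π_2, … into P one at a time, bumping the leftmost entry strictly greater than the inserted value down to the next row. The recording tableau Q records, in position (i, j), the step at which that cell was added to P.
  Insert 9 (step 1): P = [9];  Q = [1]
  Insert 2 (step 2): P = [2] / [9];  Q = [1] / [2]
  Insert 8 (step 3): P = [2, 8] / [9];  Q = [1, 3] / [2]
  Insert 1 (step 4): P = [1, 8] / [2] / [9];  Q = [1, 3] / [2] / [4]
  Insert 6 (step 5): P = [1, 6] / [2, 8] / [9];  Q = [1, 3] / [2, 5] / [4]
  Insert 5 (step 6): P = [1, 5] / [2, 6] / [8] / [9];  Q = [1, 3] / [2, 5] / [4] / [6]
  Insert 7 (step 7): P = [1, 5, 7] / [2, 6] / [8] / [9];  Q = [1, 3, 7] / [2, 5] / [4] / [6]
  Insert 4 (step 8): P = [1, 4, 7] / [2, 5] / [6] / [8] / [9];  Q = [1, 3, 7] / [2, 5] / [4] / [6] / [8]
  Insert 3 (step 9): P = [1, 3, 7] / [2, 4] / [5] / [6] / [8] / [9];  Q = [1, 3, 7] / [2, 5] / [4] / [6] / [8] / [9]
Final shape: (3, 2, 1, 1, 1, 1).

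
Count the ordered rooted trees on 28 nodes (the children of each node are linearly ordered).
C_27 = 69533550916004

These ordered rooted trees are counted by the Catalan number C_n = (1/(n + 1)) · C(2n, n). For n = 27: C_27 = (1/28) · C(54, 27) = 1946939425648112/28 = 69533550916004.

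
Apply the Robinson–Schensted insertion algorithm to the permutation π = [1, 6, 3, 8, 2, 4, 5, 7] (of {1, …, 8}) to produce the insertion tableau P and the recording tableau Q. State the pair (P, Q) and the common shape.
P = [1, 2, 4, 5, 7] / [3, 8] / [6];  Q = [1, 2, 4, 7, 8] / [3, 6] / [5];  common shape = (5, 2, 1)

Row-insert the values π_1, π_2, … into P one at a time, bumping the leftmost entry strictly greater than the inserted value down to the next row. The recording tableau Q records, in position (i, j), the step at which that cell was added to P.
  Insert 1 (step 1): P = [1];  Q = [1]
  Insert 6 (step 2): P = [1, 6];  Q = [1, 2]
  Insert 3 (step 3): P = [1, 3] / [6];  Q = [1, 2] / [3]
  Insert 8 (step 4): P = [1, 3, 8] / [6];  Q = [1, 2, 4] / [3]
  Insert 2 (step 5): P = [1, 2, 8] / [3] / [6];  Q = [1, 2, 4] / [3] / [5]
  Insert 4 (step 6): P = [1, 2, 4] / [3, 8] / [6];  Q = [1, 2, 4] / [3, 6] / [5]
  Insert 5 (step 7): P = [1, 2, 4, 5] / [3, 8] / [6];  Q = [1, 2, 4, 7] / [3, 6] / [5]
  Insert 7 (step 8): P = [1, 2, 4, 5, 7] / [3, 8] / [6];  Q = [1, 2, 4, 7, 8] / [3, 6] / [5]
Final shape: (5, 2, 1).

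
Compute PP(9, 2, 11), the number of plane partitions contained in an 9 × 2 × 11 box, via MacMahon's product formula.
PP(9, 2, 11) = 4936848280

Evaluate the triple product over i = 1..9, j = 1..2, k = 1..11. The factors are (2/1) · (3/2) · (4/3) · (5/4) · (6/5) · (7/6) · (8/7) · (9/8) · … (198 factors total). The numerators and denominators telescope so the product is an integer; carrying out the multiplication exactly gives PP(9, 2, 11) = 4936848280.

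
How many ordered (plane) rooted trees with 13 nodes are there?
C_12 = 208012

These ordered rooted trees are counted by the Catalan number C_n = (1/(n + 1)) · C(2n, n). For n = 12: C_12 = (1/13) · C(24, 12) = 2704156/13 = 208012.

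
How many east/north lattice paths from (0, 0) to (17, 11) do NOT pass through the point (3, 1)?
Number of paths = 13629156

Total paths from (0, 0) to (17, 11): C(28, 17) = 21474180. Paths through (3, 1): (paths (0, 0) → (3, 1)) × (paths (3, 1) → (17, 11)) = C(4, 3) · C(24, 14) = 4 · 1961256 = 7845024. Avoidance count = 21474180 − 7845024 = 13629156.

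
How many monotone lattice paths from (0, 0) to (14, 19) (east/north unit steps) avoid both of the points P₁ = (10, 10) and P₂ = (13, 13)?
Number of paths = 639770300

Inclusion–exclusion. Total paths: C(33, 14) = 818809200. Through P₁: C(20, 10)·C(13, 4) = 132100540. Through P₂: C(26, 13)·C(7, 1) = 72804200. Since P₁ is strictly southwest of P₂, a monotone path through both must visit P₁ then P₂; paths through both = C(20, 10)·C(6, 3)·C(7, 1) = 25865840. Avoid both = 818809200 − 132100540 − 72804200 + 25865840 = 639770300.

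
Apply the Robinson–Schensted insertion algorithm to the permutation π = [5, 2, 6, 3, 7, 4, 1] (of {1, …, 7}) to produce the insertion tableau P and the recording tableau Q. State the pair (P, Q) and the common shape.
P = [1, 3, 4] / [2, 6, 7] / [5];  Q = [1, 3, 5] / [2, 4, 6] / [7];  common shape = (3, 3, 1)

Row-insert the values π_1, π_2, … into P one at a time, bumping the leftmost entry strictly greater than the inserted value down to the next row. The recording tableau Q records, in position (i, j), the step at which that cell was added to P.
  Insert 5 (step 1): P = [5];  Q = [1]
  Insert 2 (step 2): P = [2] / [5];  Q = [1] / [2]
  Insert 6 (step 3): P = [2, 6] / [5];  Q = [1, 3] / [2]
  Insert 3 (step 4): P = [2, 3] / [5, 6];  Q = [1, 3] / [2, 4]
  Insert 7 (step 5): P = [2, 3, 7] / [5, 6];  Q = [1, 3, 5] / [2, 4]
  Insert 4 (step 6): P = [2, 3, 4] / [5, 6, 7];  Q = [1, 3, 5] / [2, 4, 6]
  Insert 1 (step 7): P = [1, 3, 4] / [2, 6, 7] / [5];  Q = [1, 3, 5] / [2, 4, 6] / [7]
Final shape: (3, 3, 1).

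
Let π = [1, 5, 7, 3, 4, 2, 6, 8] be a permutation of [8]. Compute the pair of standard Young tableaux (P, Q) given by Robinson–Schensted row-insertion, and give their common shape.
P = [1, 2, 4, 6, 8] / [3, 7] / [5];  Q = [1, 2, 3, 7, 8] / [4, 5] / [6];  common shape = (5, 2, 1)

Row-insert the values π_1, π_2, … into P one at a time, bumping the leftmost entry strictly greater than the inserted value down to the next row. The recording tableau Q records, in position (i, j), the step at which that cell was added to P.
  Insert 1 (step 1): P = [1];  Q = [1]
  Insert 5 (step 2): P = [1, 5];  Q = [1, 2]
  Insert 7 (step 3): P = [1, 5, 7];  Q = [1, 2, 3]
  Insert 3 (step 4): P = [1, 3, 7] / [5];  Q = [1, 2, 3] / [4]
  Insert 4 (step 5): P = [1, 3, 4] / [5, 7];  Q = [1, 2, 3] / [4, 5]
  Insert 2 (step 6): P = [1, 2, 4] / [3, 7] / [5];  Q = [1, 2, 3] / [4, 5] / [6]
  Insert 6 (step 7): P = [1, 2, 4, 6] / [3, 7] / [5];  Q = [1, 2, 3, 7] / [4, 5] / [6]
  Insert 8 (step 8): P = [1, 2, 4, 6, 8] / [3, 7] / [5];  Q = [1, 2, 3, 7, 8] / [4, 5] / [6]
Final shape: (5, 2, 1).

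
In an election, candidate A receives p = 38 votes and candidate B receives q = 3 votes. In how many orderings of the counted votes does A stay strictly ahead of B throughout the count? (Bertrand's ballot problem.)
Strict-lead orderings = 9100

Total orderings of the 41 votes with 38 for A: C(41, 38) = 10660. By the Bertrand ballot formula (Cycle Lemma / reflection principle), the number of orderings in which A is strictly ahead of B throughout is (p − q)/(p + q) · C(p + q, p) = (38 − 3)/(38 + 3) · 10660 = 9100.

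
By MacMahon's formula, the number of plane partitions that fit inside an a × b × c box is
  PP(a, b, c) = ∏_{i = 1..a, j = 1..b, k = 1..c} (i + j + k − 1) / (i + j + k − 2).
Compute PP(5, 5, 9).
PP(5, 5, 9) = 1566039386912

Evaluate the triple product over i = 1..5, j = 1..5, k = 1..9. The factors are (2/1) · (3/2) · (4/3) · (5/4) · (6/5) · (7/6) · (8/7) · (9/8) · … (225 factors total). The numerators and denominators telescope so the product is an integer; carrying out the multiplication exactly gives PP(5, 5, 9) = 1566039386912.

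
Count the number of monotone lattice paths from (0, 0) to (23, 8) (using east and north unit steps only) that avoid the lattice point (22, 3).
Number of paths = 7874925

Total paths from (0, 0) to (23, 8): C(31, 23) = 7888725. Paths through (22, 3): (paths (0, 0) → (22, 3)) × (paths (22, 3) → (23, 8)) = C(25, 22) · C(6, 1) = 2300 · 6 = 13800. Avoidance count = 7888725 − 13800 = 7874925.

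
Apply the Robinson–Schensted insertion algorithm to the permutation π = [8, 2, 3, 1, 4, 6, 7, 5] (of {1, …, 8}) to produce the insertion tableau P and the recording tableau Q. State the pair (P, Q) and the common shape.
P = [1, 3, 4, 5, 7] / [2, 6] / [8];  Q = [1, 3, 5, 6, 7] / [2, 8] / [4];  common shape = (5, 2, 1)

Row-insert the values π_1, π_2, … into P one at a time, bumping the leftmost entry strictly greater than the inserted value down to the next row. The recording tableau Q records, in position (i, j), the step at which that cell was added to P.
  Insert 8 (step 1): P = [8];  Q = [1]
  Insert 2 (step 2): P = [2] / [8];  Q = [1] / [2]
  Insert 3 (step 3): P = [2, 3] / [8];  Q = [1, 3] / [2]
  Insert 1 (step 4): P = [1, 3] / [2] / [8];  Q = [1, 3] / [2] / [4]
  Insert 4 (step 5): P = [1, 3, 4] / [2] / [8];  Q = [1, 3, 5] / [2] / [4]
  Insert 6 (step 6): P = [1, 3, 4, 6] / [2] / [8];  Q = [1, 3, 5, 6] / [2] / [4]
  Insert 7 (step 7): P = [1, 3, 4, 6, 7] / [2] / [8];  Q = [1, 3, 5, 6, 7] / [2] / [4]
  Insert 5 (step 8): P = [1, 3, 4, 5, 7] / [2, 6] / [8];  Q = [1, 3, 5, 6, 7] / [2, 8] / [4]
Final shape: (5, 2, 1).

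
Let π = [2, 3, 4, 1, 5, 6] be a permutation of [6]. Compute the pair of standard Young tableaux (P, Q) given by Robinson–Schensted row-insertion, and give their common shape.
P = [1, 3, 4, 5, 6] / [2];  Q = [1, 2, 3, 5, 6] / [4];  common shape = (5, 1)

Row-insert the values π_1, π_2, … into P one at a time, bumping the leftmost entry strictly greater than the inserted value down to the next row. The recording tableau Q records, in position (i, j), the step at which that cell was added to P.
  Insert 2 (step 1): P = [2];  Q = [1]
  Insert 3 (step 2): P = [2, 3];  Q = [1, 2]
  Insert 4 (step 3): P = [2, 3, 4];  Q = [1, 2, 3]
  Insert 1 (step 4): P = [1, 3, 4] / [2];  Q = [1, 2, 3] / [4]
  Insert 5 (step 5): P = [1, 3, 4, 5] / [2];  Q = [1, 2, 3, 5] / [4]
  Insert 6 (step 6): P = [1, 3, 4, 5, 6] / [2];  Q = [1, 2, 3, 5, 6] / [4]
Final shape: (5, 1).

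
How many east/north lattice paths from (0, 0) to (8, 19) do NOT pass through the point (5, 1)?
Number of paths = 2212095

Total paths from (0, 0) to (8, 19): C(27, 8) = 2220075. Paths through (5, 1): (paths (0, 0) → (5, 1)) × (paths (5, 1) → (8, 19)) = C(6, 5) · C(21, 3) = 6 · 1330 = 7980. Avoidance count = 2220075 − 7980 = 2212095.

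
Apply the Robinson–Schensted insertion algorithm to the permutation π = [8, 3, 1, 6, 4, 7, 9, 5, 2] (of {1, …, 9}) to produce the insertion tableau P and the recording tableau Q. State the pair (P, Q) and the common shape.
P = [1, 2, 5, 9] / [3, 4, 7] / [6] / [8];  Q = [1, 4, 6, 7] / [2, 5, 8] / [3] / [9];  common shape = (4, 3, 1, 1)

Row-insert the values π_1, π_2, … into P one at a time, bumping the leftmost entry strictly greater than the inserted value down to the next row. The recording tableau Q records, in position (i, j), the step at which that cell was added to P.
  Insert 8 (step 1): P = [8];  Q = [1]
  Insert 3 (step 2): P = [3] / [8];  Q = [1] / [2]
  Insert 1 (step 3): P = [1] / [3] / [8];  Q = [1] / [2] / [3]
  Insert 6 (step 4): P = [1, 6] / [3] / [8];  Q = [1, 4] / [2] / [3]
  Insert 4 (step 5): P = [1, 4] / [3, 6] / [8];  Q = [1, 4] / [2, 5] / [3]
  Insert 7 (step 6): P = [1, 4, 7] / [3, 6] / [8];  Q = [1, 4, 6] / [2, 5] / [3]
  Insert 9 (step 7): P = [1, 4, 7, 9] / [3, 6] / [8];  Q = [1, 4, 6, 7] / [2, 5] / [3]
  Insert 5 (step 8): P = [1, 4, 5, 9] / [3, 6, 7] / [8];  Q = [1, 4, 6, 7] / [2, 5, 8] / [3]
  Insert 2 (step 9): P = [1, 2, 5, 9] / [3, 4, 7] / [6] / [8];  Q = [1, 4, 6, 7] / [2, 5, 8] / [3] / [9]
Final shape: (4, 3, 1, 1).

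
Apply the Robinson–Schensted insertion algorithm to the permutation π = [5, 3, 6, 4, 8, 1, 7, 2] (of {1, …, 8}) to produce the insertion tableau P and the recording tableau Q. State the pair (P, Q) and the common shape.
P = [1, 2, 7] / [3, 4, 8] / [5, 6];  Q = [1, 3, 5] / [2, 4, 7] / [6, 8];  common shape = (3, 3, 2)

Row-insert the values π_1, π_2, … into P one at a time, bumping the leftmost entry strictly greater than the inserted value down to the next row. The recording tableau Q records, in position (i, j), the step at which that cell was added to P.
  Insert 5 (step 1): P = [5];  Q = [1]
  Insert 3 (step 2): P = [3] / [5];  Q = [1] / [2]
  Insert 6 (step 3): P = [3, 6] / [5];  Q = [1, 3] / [2]
  Insert 4 (step 4): P = [3, 4] / [5, 6];  Q = [1, 3] / [2, 4]
  Insert 8 (step 5): P = [3, 4, 8] / [5, 6];  Q = [1, 3, 5] / [2, 4]
  Insert 1 (step 6): P = [1, 4, 8] / [3, 6] / [5];  Q = [1, 3, 5] / [2, 4] / [6]
  Insert 7 (step 7): P = [1, 4, 7] / [3, 6, 8] / [5];  Q = [1, 3, 5] / [2, 4, 7] / [6]
  Insert 2 (step 8): P = [1, 2, 7] / [3, 4, 8] / [5, 6];  Q = [1, 3, 5] / [2, 4, 7] / [6, 8]
Final shape: (3, 3, 2).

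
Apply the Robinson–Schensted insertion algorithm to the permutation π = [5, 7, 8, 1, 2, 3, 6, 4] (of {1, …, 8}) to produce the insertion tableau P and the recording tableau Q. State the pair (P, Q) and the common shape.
P = [1, 2, 3, 4] / [5, 6, 8] / [7];  Q = [1, 2, 3, 7] / [4, 5, 6] / [8];  common shape = (4, 3, 1)

Row-insert the values π_1, π_2, … into P one at a time, bumping the leftmost entry strictly greater than the inserted value down to the next row. The recording tableau Q records, in position (i, j), the step at which that cell was added to P.
  Insert 5 (step 1): P = [5];  Q = [1]
  Insert 7 (step 2): P = [5, 7];  Q = [1, 2]
  Insert 8 (step 3): P = [5, 7, 8];  Q = [1, 2, 3]
  Insert 1 (step 4): P = [1, 7, 8] / [5];  Q = [1, 2, 3] / [4]
  Insert 2 (step 5): P = [1, 2, 8] / [5, 7];  Q = [1, 2, 3] / [4, 5]
  Insert 3 (step 6): P = [1, 2, 3] / [5, 7, 8];  Q = [1, 2, 3] / [4, 5, 6]
  Insert 6 (step 7): P = [1, 2, 3, 6] / [5, 7, 8];  Q = [1, 2, 3, 7] / [4, 5, 6]
  Insert 4 (step 8): P = [1, 2, 3, 4] / [5, 6, 8] / [7];  Q = [1, 2, 3, 7] / [4, 5, 6] / [8]
Final shape: (4, 3, 1).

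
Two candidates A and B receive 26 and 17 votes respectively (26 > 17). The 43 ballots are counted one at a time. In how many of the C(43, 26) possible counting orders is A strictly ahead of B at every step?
Strict-lead orderings = 88152205554

Total orderings of the 43 votes with 26 for A: C(43, 26) = 421171648758. By the Bertrand ballot formula (Cycle Lemma / reflection principle), the number of orderings in which A is strictly ahead of B throughout is (p − q)/(p + q) · C(p + q, p) = (26 − 17)/(26 + 17) · 421171648758 = 88152205554.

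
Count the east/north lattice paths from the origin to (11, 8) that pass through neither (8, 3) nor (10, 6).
Number of paths = 47268

Inclusion–exclusion. Total paths: C(19, 11) = 75582. Through P₁: C(11, 8)·C(8, 3) = 9240. Through P₂: C(16, 10)·C(3, 1) = 24024. Since P₁ is strictly southwest of P₂, a monotone path through both must visit P₁ then P₂; paths through both = C(11, 8)·C(5, 2)·C(3, 1) = 4950. Avoid both = 75582 − 9240 − 24024 + 4950 = 47268.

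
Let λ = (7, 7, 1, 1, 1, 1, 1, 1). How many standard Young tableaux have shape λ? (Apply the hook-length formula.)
# SYT of shape (7, 7, 1, 1, 1, 1, 1, 1) = 5116320

Hook-length formula: f^λ = n! / Π hook(c), product over all cells c of the Young diagram. For λ = (7, 7, 1, 1, 1, 1, 1, 1), n = 20 boxes. Hook lengths by row (left-to-right, top-to-bottom): [14, 7, 6, 5, 4, 3, 2]; [13, 6, 5, 4, 3, 2, 1]; [6]; [5]; [4]; [3]; [2]; [1]. Product of hooks = 475517952000. So f^λ = 20! / 475517952000 = 2432902008176640000 / 475517952000 = 5116320.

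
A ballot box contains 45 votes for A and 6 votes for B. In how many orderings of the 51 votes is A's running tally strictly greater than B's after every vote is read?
Strict-lead orderings = 13771940

Total orderings of the 51 votes with 45 for A: C(51, 45) = 18009460. By the Bertrand ballot formula (Cycle Lemma / reflection principle), the number of orderings in which A is strictly ahead of B throughout is (p − q)/(p + q) · C(p + q, p) = (45 − 6)/(45 + 6) · 18009460 = 13771940.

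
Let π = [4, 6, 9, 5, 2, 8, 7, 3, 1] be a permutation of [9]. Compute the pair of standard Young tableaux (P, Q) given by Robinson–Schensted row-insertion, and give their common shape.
P = [1, 3, 7] / [2, 5] / [4, 8] / [6] / [9];  Q = [1, 2, 3] / [4, 6] / [5, 7] / [8] / [9];  common shape = (3, 2, 2, 1, 1)

Row-insert the values π_1, π_2, … into P one at a time, bumping the leftmost entry strictly greater than the inserted value down to the next row. The recording tableau Q records, in position (i, j), the step at which that cell was added to P.
  Insert 4 (step 1): P = [4];  Q = [1]
  Insert 6 (step 2): P = [4, 6];  Q = [1, 2]
  Insert 9 (step 3): P = [4, 6, 9];  Q = [1, 2, 3]
  Insert 5 (step 4): P = [4, 5, 9] / [6];  Q = [1, 2, 3] / [4]
  Insert 2 (step 5): P = [2, 5, 9] / [4] / [6];  Q = [1, 2, 3] / [4] / [5]
  Insert 8 (step 6): P = [2, 5, 8] / [4, 9] / [6];  Q = [1, 2, 3] / [4, 6] / [5]
  Insert 7 (step 7): P = [2, 5, 7] / [4, 8] / [6, 9];  Q = [1, 2, 3] / [4, 6] / [5, 7]
  Insert 3 (step 8): P = [2, 3, 7] / [4, 5] / [6, 8] / [9];  Q = [1, 2, 3] / [4, 6] / [5, 7] / [8]
  Insert 1 (step 9): P = [1, 3, 7] / [2, 5] / [4, 8] / [6] / [9];  Q = [1, 2, 3] / [4, 6] / [5, 7] / [8] / [9]
Final shape: (3, 2, 2, 1, 1).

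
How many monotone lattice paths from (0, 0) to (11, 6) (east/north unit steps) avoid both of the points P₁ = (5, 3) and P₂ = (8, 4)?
Number of paths = 4962

Inclusion–exclusion. Total paths: C(17, 11) = 12376. Through P₁: C(8, 5)·C(9, 6) = 4704. Through P₂: C(12, 8)·C(5, 3) = 4950. Since P₁ is strictly southwest of P₂, a monotone path through both must visit P₁ then P₂; paths through both = C(8, 5)·C(4, 3)·C(5, 3) = 2240. Avoid both = 12376 − 4704 − 4950 + 2240 = 4962.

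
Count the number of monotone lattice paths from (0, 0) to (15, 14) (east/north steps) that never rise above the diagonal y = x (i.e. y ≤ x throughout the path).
Number of paths = 9694845

By the reflection principle (André's argument), the number of monotone paths to (15, 14) with n ≤ m that never go above y = x is C(29, 15) − C(29, 16) = 77558760 − 67863915 = 9694845.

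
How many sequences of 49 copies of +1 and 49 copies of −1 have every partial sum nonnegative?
C_49 = 509552245179617138054608572

These ballot sequences are counted by the Catalan number C_n = (1/(n + 1)) · C(2n, n). For n = 49: C_49 = (1/50) · C(98, 49) = 25477612258980856902730428600/50 = 509552245179617138054608572.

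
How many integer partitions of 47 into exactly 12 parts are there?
p(47, 12 parts) = 10489

Partitions of n into exactly k parts are in bijection with partitions of n − k into at most k parts (subtract 1 from each part). So p(47, exactly 12) = p(35, parts ≤ 12). Computing via the recurrence p(m, j) = p(m, j−1) + p(m−j, j) gives 10489.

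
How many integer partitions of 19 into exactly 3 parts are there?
p(19, 3 parts) = 30

Partitions of n into exactly k parts are in bijection with partitions of n − k into at most k parts (subtract 1 from each part). So p(19, exactly 3) = p(16, parts ≤ 3). Computing via the recurrence p(m, j) = p(m, j−1) + p(m−j, j) gives 30.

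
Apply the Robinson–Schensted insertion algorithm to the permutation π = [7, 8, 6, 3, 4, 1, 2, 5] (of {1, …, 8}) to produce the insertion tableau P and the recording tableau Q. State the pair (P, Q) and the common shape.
P = [1, 2, 5] / [3, 4] / [6, 8] / [7];  Q = [1, 2, 8] / [3, 5] / [4, 7] / [6];  common shape = (3, 2, 2, 1)

Row-insert the values π_1, π_2, … into P one at a time, bumping the leftmost entry strictly greater than the inserted value down to the next row. The recording tableau Q records, in position (i, j), the step at which that cell was added to P.
  Insert 7 (step 1): P = [7];  Q = [1]
  Insert 8 (step 2): P = [7, 8];  Q = [1, 2]
  Insert 6 (step 3): P = [6, 8] / [7];  Q = [1, 2] / [3]
  Insert 3 (step 4): P = [3, 8] / [6] / [7];  Q = [1, 2] / [3] / [4]
  Insert 4 (step 5): P = [3, 4] / [6, 8] / [7];  Q = [1, 2] / [3, 5] / [4]
  Insert 1 (step 6): P = [1, 4] / [3, 8] / [6] / [7];  Q = [1, 2] / [3, 5] / [4] / [6]
  Insert 2 (step 7): P = [1, 2] / [3, 4] / [6, 8] / [7];  Q = [1, 2] / [3, 5] / [4, 7] / [6]
  Insert 5 (step 8): P = [1, 2, 5] / [3, 4] / [6, 8] / [7];  Q = [1, 2, 8] / [3, 5] / [4, 7] / [6]
Final shape: (3, 2, 2, 1).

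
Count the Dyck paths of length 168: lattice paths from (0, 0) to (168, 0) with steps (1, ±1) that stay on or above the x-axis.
C_84 = 270557451039395118028642463289168566420671280440

These Dyck paths are counted by the Catalan number C_n = (1/(n + 1)) · C(2n, n). For n = 84: C_84 = (1/85) · C(168, 84) = 22997383338348585032434609379579328145757058837400/85 = 270557451039395118028642463289168566420671280440.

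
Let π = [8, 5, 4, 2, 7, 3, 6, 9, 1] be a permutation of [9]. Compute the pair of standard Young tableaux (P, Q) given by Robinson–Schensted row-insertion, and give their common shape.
P = [1, 3, 6, 9] / [2, 7] / [4] / [5] / [8];  Q = [1, 5, 7, 8] / [2, 6] / [3] / [4] / [9];  common shape = (4, 2, 1, 1, 1)

Row-insert the values π_1, π_2, … into P one at a time, bumping the leftmost entry strictly greater than the inserted value down to the next row. The recording tableau Q records, in position (i, j), the step at which that cell was added to P.
  Insert 8 (step 1): P = [8];  Q = [1]
  Insert 5 (step 2): P = [5] / [8];  Q = [1] / [2]
  Insert 4 (step 3): P = [4] / [5] / [8];  Q = [1] / [2] / [3]
  Insert 2 (step 4): P = [2] / [4] / [5] / [8];  Q = [1] / [2] / [3] / [4]
  Insert 7 (step 5): P = [2, 7] / [4] / [5] / [8];  Q = [1, 5] / [2] / [3] / [4]
  Insert 3 (step 6): P = [2, 3] / [4, 7] / [5] / [8];  Q = [1, 5] / [2, 6] / [3] / [4]
  Insert 6 (step 7): P = [2, 3, 6] / [4, 7] / [5] / [8];  Q = [1, 5, 7] / [2, 6] / [3] / [4]
  Insert 9 (step 8): P = [2, 3, 6, 9] / [4, 7] / [5] / [8];  Q = [1, 5, 7, 8] / [2, 6] / [3] / [4]
  Insert 1 (step 9): P = [1, 3, 6, 9] / [2, 7] / [4] / [5] / [8];  Q = [1, 5, 7, 8] / [2, 6] / [3] / [4] / [9]
Final shape: (4, 2, 1, 1, 1).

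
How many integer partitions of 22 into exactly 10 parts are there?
p(22, 10 parts) = 75

Partitions of n into exactly k parts are in bijection with partitions of n − k into at most k parts (subtract 1 from each part). So p(22, exactly 10) = p(12, parts ≤ 10). Computing via the recurrence p(m, j) = p(m, j−1) + p(m−j, j) gives 75.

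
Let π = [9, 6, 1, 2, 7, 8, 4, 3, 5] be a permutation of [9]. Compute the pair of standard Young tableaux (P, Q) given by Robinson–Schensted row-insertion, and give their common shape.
P = [1, 2, 3, 5] / [4, 7, 8] / [6] / [9];  Q = [1, 4, 5, 6] / [2, 7, 9] / [3] / [8];  common shape = (4, 3, 1, 1)

Row-insert the values π_1, π_2, … into P one at a time, bumping the leftmost entry strictly greater than the inserted value down to the next row. The recording tableau Q records, in position (i, j), the step at which that cell was added to P.
  Insert 9 (step 1): P = [9];  Q = [1]
  Insert 6 (step 2): P = [6] / [9];  Q = [1] / [2]
  Insert 1 (step 3): P = [1] / [6] / [9];  Q = [1] / [2] / [3]
  Insert 2 (step 4): P = [1, 2] / [6] / [9];  Q = [1, 4] / [2] / [3]
  Insert 7 (step 5): P = [1, 2, 7] / [6] / [9];  Q = [1, 4, 5] / [2] / [3]
  Insert 8 (step 6): P = [1, 2, 7, 8] / [6] / [9];  Q = [1, 4, 5, 6] / [2] / [3]
  Insert 4 (step 7): P = [1, 2, 4, 8] / [6, 7] / [9];  Q = [1, 4, 5, 6] / [2, 7] / [3]
  Insert 3 (step 8): P = [1, 2, 3, 8] / [4, 7] / [6] / [9];  Q = [1, 4, 5, 6] / [2, 7] / [3] / [8]
  Insert 5 (step 9): P = [1, 2, 3, 5] / [4, 7, 8] / [6] / [9];  Q = [1, 4, 5, 6] / [2, 7, 9] / [3] / [8]
Final shape: (4, 3, 1, 1).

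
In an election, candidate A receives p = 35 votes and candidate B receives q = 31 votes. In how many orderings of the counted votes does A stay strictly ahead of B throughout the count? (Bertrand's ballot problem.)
Strict-lead orderings = 388271781325244544

Total orderings of the 66 votes with 35 for A: C(66, 35) = 6406484391866534976. By the Bertrand ballot formula (Cycle Lemma / reflection principle), the number of orderings in which A is strictly ahead of B throughout is (p − q)/(p + q) · C(p + q, p) = (35 − 31)/(35 + 31) · 6406484391866534976 = 388271781325244544.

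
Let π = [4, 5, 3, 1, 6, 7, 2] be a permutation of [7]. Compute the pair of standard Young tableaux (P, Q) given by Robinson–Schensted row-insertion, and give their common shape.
P = [1, 2, 6, 7] / [3, 5] / [4];  Q = [1, 2, 5, 6] / [3, 7] / [4];  common shape = (4, 2, 1)

Row-insert the values π_1, π_2, … into P one at a time, bumping the leftmost entry strictly greater than the inserted value down to the next row. The recording tableau Q records, in position (i, j), the step at which that cell was added to P.
  Insert 4 (step 1): P = [4];  Q = [1]
  Insert 5 (step 2): P = [4, 5];  Q = [1, 2]
  Insert 3 (step 3): P = [3, 5] / [4];  Q = [1, 2] / [3]
  Insert 1 (step 4): P = [1, 5] / [3] / [4];  Q = [1, 2] / [3] / [4]
  Insert 6 (step 5): P = [1, 5, 6] / [3] / [4];  Q = [1, 2, 5] / [3] / [4]
  Insert 7 (step 6): P = [1, 5, 6, 7] / [3] / [4];  Q = [1, 2, 5, 6] / [3] / [4]
  Insert 2 (step 7): P = [1, 2, 6, 7] / [3, 5] / [4];  Q = [1, 2, 5, 6] / [3, 7] / [4]
Final shape: (4, 2, 1).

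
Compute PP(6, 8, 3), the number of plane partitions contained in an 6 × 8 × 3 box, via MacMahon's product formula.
PP(6, 8, 3) = 614083470

Evaluate the triple product over i = 1..6, j = 1..8, k = 1..3. The factors are (2/1) · (3/2) · (4/3) · (3/2) · (4/3) · (5/4) · (4/3) · (5/4) · … (144 factors total). The numerators and denominators telescope so the product is an integer; carrying out the multiplication exactly gives PP(6, 8, 3) = 614083470.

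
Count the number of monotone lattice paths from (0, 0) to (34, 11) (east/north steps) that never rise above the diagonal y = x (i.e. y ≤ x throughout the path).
Number of paths = 6960408624

By the reflection principle (André's argument), the number of monotone paths to (34, 11) with n ≤ m that never go above y = x is C(45, 34) − C(45, 35) = 10150595910 − 3190187286 = 6960408624.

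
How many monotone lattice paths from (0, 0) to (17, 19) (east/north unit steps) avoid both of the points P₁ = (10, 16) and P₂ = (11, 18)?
Number of paths = 7829453805

Inclusion–exclusion. Total paths: C(36, 17) = 8597496600. Through P₁: C(26, 10)·C(10, 7) = 637408200. Through P₂: C(29, 11)·C(7, 6) = 242181030. Since P₁ is strictly southwest of P₂, a monotone path through both must visit P₁ then P₂; paths through both = C(26, 10)·C(3, 1)·C(7, 6) = 111546435. Avoid both = 8597496600 − 637408200 − 242181030 + 111546435 = 7829453805.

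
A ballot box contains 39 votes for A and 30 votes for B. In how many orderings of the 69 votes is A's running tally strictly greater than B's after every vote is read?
Strict-lead orderings = 4125297395638025376

Total orderings of the 69 votes with 39 for A: C(69, 39) = 31627280033224861216. By the Bertrand ballot formula (Cycle Lemma / reflection principle), the number of orderings in which A is strictly ahead of B throughout is (p − q)/(p + q) · C(p + q, p) = (39 − 30)/(39 + 30) · 31627280033224861216 = 4125297395638025376.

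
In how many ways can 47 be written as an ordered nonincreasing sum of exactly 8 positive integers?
p(47, 8 parts) = 8588

Partitions of n into exactly k parts are in bijection with partitions of n − k into at most k parts (subtract 1 from each part). So p(47, exactly 8) = p(39, parts ≤ 8). Computing via the recurrence p(m, j) = p(m, j−1) + p(m−j, j) gives 8588.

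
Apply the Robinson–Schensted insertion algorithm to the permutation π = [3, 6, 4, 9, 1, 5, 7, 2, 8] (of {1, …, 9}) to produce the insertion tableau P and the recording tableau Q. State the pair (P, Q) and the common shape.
P = [1, 2, 5, 7, 8] / [3, 4] / [6, 9];  Q = [1, 2, 4, 7, 9] / [3, 6] / [5, 8];  common shape = (5, 2, 2)

Row-insert the values π_1, π_2, … into P one at a time, bumping the leftmost entry strictly greater than the inserted value down to the next row. The recording tableau Q records, in position (i, j), the step at which that cell was added to P.
  Insert 3 (step 1): P = [3];  Q = [1]
  Insert 6 (step 2): P = [3, 6];  Q = [1, 2]
  Insert 4 (step 3): P = [3, 4] / [6];  Q = [1, 2] / [3]
  Insert 9 (step 4): P = [3, 4, 9] / [6];  Q = [1, 2, 4] / [3]
  Insert 1 (step 5): P = [1, 4, 9] / [3] / [6];  Q = [1, 2, 4] / [3] / [5]
  Insert 5 (step 6): P = [1, 4, 5] / [3, 9] / [6];  Q = [1, 2, 4] / [3, 6] / [5]
  Insert 7 (step 7): P = [1, 4, 5, 7] / [3, 9] / [6];  Q = [1, 2, 4, 7] / [3, 6] / [5]
  Insert 2 (step 8): P = [1, 2, 5, 7] / [3, 4] / [6, 9];  Q = [1, 2, 4, 7] / [3, 6] / [5, 8]
  Insert 8 (step 9): P = [1, 2, 5, 7, 8] / [3, 4] / [6, 9];  Q = [1, 2, 4, 7, 9] / [3, 6] / [5, 8]
Final shape: (5, 2, 2).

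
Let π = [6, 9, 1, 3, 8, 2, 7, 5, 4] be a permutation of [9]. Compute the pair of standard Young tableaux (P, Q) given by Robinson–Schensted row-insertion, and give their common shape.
P = [1, 2, 4] / [3, 5] / [6, 7] / [8] / [9];  Q = [1, 2, 5] / [3, 4] / [6, 7] / [8] / [9];  common shape = (3, 2, 2, 1, 1)

Row-insert the values π_1, π_2, … into P one at a time, bumping the leftmost entry strictly greater than the inserted value down to the next row. The recording tableau Q records, in position (i, j), the step at which that cell was added to P.
  Insert 6 (step 1): P = [6];  Q = [1]
  Insert 9 (step 2): P = [6, 9];  Q = [1, 2]
  Insert 1 (step 3): P = [1, 9] / [6];  Q = [1, 2] / [3]
  Insert 3 (step 4): P = [1, 3] / [6, 9];  Q = [1, 2] / [3, 4]
  Insert 8 (step 5): P = [1, 3, 8] / [6, 9];  Q = [1, 2, 5] / [3, 4]
  Insert 2 (step 6): P = [1, 2, 8] / [3, 9] / [6];  Q = [1, 2, 5] / [3, 4] / [6]
  Insert 7 (step 7): P = [1, 2, 7] / [3, 8] / [6, 9];  Q = [1, 2, 5] / [3, 4] / [6, 7]
  Insert 5 (step 8): P = [1, 2, 5] / [3, 7] / [6, 8] / [9];  Q = [1, 2, 5] / [3, 4] / [6, 7] / [8]
  Insert 4 (step 9): P = [1, 2, 4] / [3, 5] / [6, 7] / [8] / [9];  Q = [1, 2, 5] / [3, 4] / [6, 7] / [8] / [9]
Final shape: (3, 2, 2, 1, 1).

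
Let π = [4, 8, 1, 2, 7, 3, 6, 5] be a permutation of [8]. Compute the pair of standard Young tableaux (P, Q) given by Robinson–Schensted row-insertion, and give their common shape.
P = [1, 2, 3, 5] / [4, 6] / [7] / [8];  Q = [1, 2, 5, 7] / [3, 4] / [6] / [8];  common shape = (4, 2, 1, 1)

Row-insert the values π_1, π_2, … into P one at a time, bumping the leftmost entry strictly greater than the inserted value down to the next row. The recording tableau Q records, in position (i, j), the step at which that cell was added to P.
  Insert 4 (step 1): P = [4];  Q = [1]
  Insert 8 (step 2): P = [4, 8];  Q = [1, 2]
  Insert 1 (step 3): P = [1, 8] / [4];  Q = [1, 2] / [3]
  Insert 2 (step 4): P = [1, 2] / [4, 8];  Q = [1, 2] / [3, 4]
  Insert 7 (step 5): P = [1, 2, 7] / [4, 8];  Q = [1, 2, 5] / [3, 4]
  Insert 3 (step 6): P = [1, 2, 3] / [4, 7] / [8];  Q = [1, 2, 5] / [3, 4] / [6]
  Insert 6 (step 7): P = [1, 2, 3, 6] / [4, 7] / [8];  Q = [1, 2, 5, 7] / [3, 4] / [6]
  Insert 5 (step 8): P = [1, 2, 3, 5] / [4, 6] / [7] / [8];  Q = [1, 2, 5, 7] / [3, 4] / [6] / [8]
Final shape: (4, 2, 1, 1).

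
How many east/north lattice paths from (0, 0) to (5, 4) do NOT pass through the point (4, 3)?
Number of paths = 56

Total paths from (0, 0) to (5, 4): C(9, 5) = 126. Paths through (4, 3): (paths (0, 0) → (4, 3)) × (paths (4, 3) → (5, 4)) = C(7, 4) · C(2, 1) = 35 · 2 = 70. Avoidance count = 126 − 70 = 56.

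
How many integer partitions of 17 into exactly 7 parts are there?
p(17, 7 parts) = 38

Partitions of n into exactly k parts are in bijection with partitions of n − k into at most k parts (subtract 1 from each part). So p(17, exactly 7) = p(10, parts ≤ 7). Computing via the recurrence p(m, j) = p(m, j−1) + p(m−j, j) gives 38.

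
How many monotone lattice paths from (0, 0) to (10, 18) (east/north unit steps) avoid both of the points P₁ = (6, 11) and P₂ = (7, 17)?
Number of paths = 8001142

Inclusion–exclusion. Total paths: C(28, 10) = 13123110. Through P₁: C(17, 6)·C(11, 4) = 4084080. Through P₂: C(24, 7)·C(4, 3) = 1384416. Since P₁ is strictly southwest of P₂, a monotone path through both must visit P₁ then P₂; paths through both = C(17, 6)·C(7, 1)·C(4, 3) = 346528. Avoid both = 13123110 − 4084080 − 1384416 + 346528 = 8001142.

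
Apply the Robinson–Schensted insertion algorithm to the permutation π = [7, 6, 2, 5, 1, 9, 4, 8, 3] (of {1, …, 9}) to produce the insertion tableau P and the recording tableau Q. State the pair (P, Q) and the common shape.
P = [1, 3, 8] / [2, 4, 9] / [5] / [6] / [7];  Q = [1, 4, 6] / [2, 7, 8] / [3] / [5] / [9];  common shape = (3, 3, 1, 1, 1)

Row-insert the values π_1, π_2, … into P one at a time, bumping the leftmost entry strictly greater than the inserted value down to the next row. The recording tableau Q records, in position (i, j), the step at which that cell was added to P.
  Insert 7 (step 1): P = [7];  Q = [1]
  Insert 6 (step 2): P = [6] / [7];  Q = [1] / [2]
  Insert 2 (step 3): P = [2] / [6] / [7];  Q = [1] / [2] / [3]
  Insert 5 (step 4): P = [2, 5] / [6] / [7];  Q = [1, 4] / [2] / [3]
  Insert 1 (step 5): P = [1, 5] / [2] / [6] / [7];  Q = [1, 4] / [2] / [3] / [5]
  Insert 9 (step 6): P = [1, 5, 9] / [2] / [6] / [7];  Q = [1, 4, 6] / [2] / [3] / [5]
  Insert 4 (step 7): P = [1, 4, 9] / [2, 5] / [6] / [7];  Q = [1, 4, 6] / [2, 7] / [3] / [5]
  Insert 8 (step 8): P = [1, 4, 8] / [2, 5, 9] / [6] / [7];  Q = [1, 4, 6] / [2, 7, 8] / [3] / [5]
  Insert 3 (step 9): P = [1, 3, 8] / [2, 4, 9] / [5] / [6] / [7];  Q = [1, 4, 6] / [2, 7, 8] / [3] / [5] / [9]
Final shape: (3, 3, 1, 1, 1).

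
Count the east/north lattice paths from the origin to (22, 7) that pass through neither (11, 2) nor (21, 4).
Number of paths = 1190068

Inclusion–exclusion. Total paths: C(29, 22) = 1560780. Through P₁: C(13, 11)·C(16, 11) = 340704. Through P₂: C(25, 21)·C(4, 1) = 50600. Since P₁ is strictly southwest of P₂, a monotone path through both must visit P₁ then P₂; paths through both = C(13, 11)·C(12, 10)·C(4, 1) = 20592. Avoid both = 1560780 − 340704 − 50600 + 20592 = 1190068.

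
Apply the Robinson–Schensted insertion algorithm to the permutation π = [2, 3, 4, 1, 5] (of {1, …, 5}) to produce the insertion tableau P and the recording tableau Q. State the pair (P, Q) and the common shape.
P = [1, 3, 4, 5] / [2];  Q = [1, 2, 3, 5] / [4];  common shape = (4, 1)

Row-insert the values π_1, π_2, … into P one at a time, bumping the leftmost entry strictly greater than the inserted value down to the next row. The recording tableau Q records, in position (i, j), the step at which that cell was added to P.
  Insert 2 (step 1): P = [2];  Q = [1]
  Insert 3 (step 2): P = [2, 3];  Q = [1, 2]
  Insert 4 (step 3): P = [2, 3, 4];  Q = [1, 2, 3]
  Insert 1 (step 4): P = [1, 3, 4] / [2];  Q = [1, 2, 3] / [4]
  Insert 5 (step 5): P = [1, 3, 4, 5] / [2];  Q = [1, 2, 3, 5] / [4]
Final shape: (4, 1).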